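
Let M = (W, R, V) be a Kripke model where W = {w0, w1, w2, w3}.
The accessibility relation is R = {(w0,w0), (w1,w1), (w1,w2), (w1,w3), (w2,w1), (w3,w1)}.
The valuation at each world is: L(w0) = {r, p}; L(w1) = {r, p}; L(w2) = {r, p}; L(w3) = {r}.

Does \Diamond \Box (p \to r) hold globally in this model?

Let φ = \Diamond \Box (p \to r). Evaluate φ at each world:
  w0 (successors {w0}): φ is true.
  w1 (successors {w1, w2, w3}): φ is true.
  w2 (successors {w1}): φ is true.
  w3 (successors {w1}): φ is true.
For instance, at w3:
  At w3: \Diamond \Box (p \to r) requires \Box (p \to r) at some successor in {w1}.
    \Box (p \to r) holds at w1, so \Diamond \Box (p \to r) is true at w3.
      At w1: \Box (p \to r) requires p \to r at every successor {w1, w2, w3}.
        At w1: p \to r is true.
        At w2: p \to r is true.
        At w3: p \to r is true.
      So \Box (p \to r) is true at w1.

Yes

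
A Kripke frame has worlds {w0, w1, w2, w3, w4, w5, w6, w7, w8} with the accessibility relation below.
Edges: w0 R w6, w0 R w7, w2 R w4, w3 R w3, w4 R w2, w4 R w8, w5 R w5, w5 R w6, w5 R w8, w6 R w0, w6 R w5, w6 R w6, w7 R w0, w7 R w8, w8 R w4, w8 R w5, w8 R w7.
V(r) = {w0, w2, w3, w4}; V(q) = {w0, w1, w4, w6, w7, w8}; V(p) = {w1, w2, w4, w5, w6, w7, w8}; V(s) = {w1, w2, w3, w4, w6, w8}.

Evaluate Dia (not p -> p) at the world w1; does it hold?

At w1: no accessible worlds, so Dia (not p -> p) is false.

No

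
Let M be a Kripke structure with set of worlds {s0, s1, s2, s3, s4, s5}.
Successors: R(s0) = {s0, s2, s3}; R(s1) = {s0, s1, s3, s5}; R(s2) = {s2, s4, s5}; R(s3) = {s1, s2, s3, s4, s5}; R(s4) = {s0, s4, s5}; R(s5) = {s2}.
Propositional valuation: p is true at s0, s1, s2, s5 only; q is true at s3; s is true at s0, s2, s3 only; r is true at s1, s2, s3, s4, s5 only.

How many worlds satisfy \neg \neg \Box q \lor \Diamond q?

Let φ = \neg \neg \Box q \lor \Diamond q. Evaluate φ at each world:
  s0 (successors {s0, s2, s3}): φ is true.
  s1 (successors {s0, s1, s3, s5}): φ is true.
  s2 (successors {s2, s4, s5}): φ is false.
  s3 (successors {s1, s2, s3, s4, s5}): φ is true.
  s4 (successors {s0, s4, s5}): φ is false.
  s5 (successors {s2}): φ is false.
For instance, at s3:
  At s3: \neg \neg \Box q is false, \Diamond q is true, so \neg \neg \Box q \lor \Diamond q is true.
    At s3: \neg \Box q is true, so \neg \neg \Box q is false.
      At s3: \Box q is false, so \neg \Box q is true.
    At s3: \Diamond q requires q at some successor in {s1, s2, s3, s4, s5}.
      q holds at s3, so \Diamond q is true at s3.
Satisfying worlds: {s0, s1, s3}

3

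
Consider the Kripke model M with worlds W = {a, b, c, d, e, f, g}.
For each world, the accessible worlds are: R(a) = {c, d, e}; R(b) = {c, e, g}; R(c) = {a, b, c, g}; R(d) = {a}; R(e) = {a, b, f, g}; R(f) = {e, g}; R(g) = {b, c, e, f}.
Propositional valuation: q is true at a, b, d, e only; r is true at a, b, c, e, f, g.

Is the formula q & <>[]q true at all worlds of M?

No

Let φ = q & <>[]q. Evaluate φ at each world:
  a (successors {c, d, e}): φ is true.
  b (successors {c, e, g}): φ is false.
  c (successors {a, b, c, g}): φ is false.
  d (successors {a}): φ is false.
  e (successors {a, b, f, g}): φ is false.
  f (successors {e, g}): φ is false.
  g (successors {b, c, e, f}): φ is false.
Detail at b (counterexample):
  At b: q is true, <>[]q is false, so q & <>[]q is false.
    At b: <>[]q requires []q at some successor in {c, e, g}.
      At c: []q is false.
      At e: []q is false.
      At g: []q is false.
    So <>[]q is false at b.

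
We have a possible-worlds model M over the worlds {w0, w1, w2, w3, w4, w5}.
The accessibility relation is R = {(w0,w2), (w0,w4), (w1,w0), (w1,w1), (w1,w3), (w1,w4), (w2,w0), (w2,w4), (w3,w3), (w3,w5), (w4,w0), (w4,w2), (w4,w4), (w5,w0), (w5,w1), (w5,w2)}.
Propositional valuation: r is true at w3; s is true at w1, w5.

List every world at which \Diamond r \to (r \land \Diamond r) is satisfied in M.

w0, w2, w3, w4, w5

Let φ = \Diamond r \to (r \land \Diamond r). Evaluate φ at each world:
  w0 (successors {w2, w4}): φ is true.
  w1 (successors {w0, w1, w3, w4}): φ is false.
  w2 (successors {w0, w4}): φ is true.
  w3 (successors {w3, w5}): φ is true.
  w4 (successors {w0, w2, w4}): φ is true.
  w5 (successors {w0, w1, w2}): φ is true.
For instance, at w3:
  At w3: \Diamond r is true, r \land \Diamond r is true, so \Diamond r \to (r \land \Diamond r) is true.
    At w3: \Diamond r requires r at some successor in {w3, w5}.
      r holds at w3, so \Diamond r is true at w3.
    At w3: r is true, \Diamond r is true, so r \land \Diamond r is true.
      At w3: \Diamond r requires r at some successor in {w3, w5}.
        r holds at w3, so \Diamond r is true at w3.
Satisfying worlds: {w0, w2, w3, w4, w5}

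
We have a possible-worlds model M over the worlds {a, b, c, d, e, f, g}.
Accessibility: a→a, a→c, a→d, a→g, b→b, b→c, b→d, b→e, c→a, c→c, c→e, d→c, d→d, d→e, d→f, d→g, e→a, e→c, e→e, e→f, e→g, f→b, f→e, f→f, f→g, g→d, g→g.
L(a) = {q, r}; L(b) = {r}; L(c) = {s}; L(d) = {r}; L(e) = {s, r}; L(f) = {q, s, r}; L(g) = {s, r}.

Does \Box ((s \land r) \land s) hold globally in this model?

No

Let φ = \Box ((s \land r) \land s). Evaluate φ at each world:
  a (successors {a, c, d, g}): φ is false.
  b (successors {b, c, d, e}): φ is false.
  c (successors {a, c, e}): φ is false.
  d (successors {c, d, e, f, g}): φ is false.
  e (successors {a, c, e, f, g}): φ is false.
  f (successors {b, e, f, g}): φ is false.
  g (successors {d, g}): φ is false.
Detail at a (counterexample):
  At a: \Box ((s \land r) \land s) requires (s \land r) \land s at every successor {a, c, d, g}.
    (s \land r) \land s fails at a, so \Box ((s \land r) \land s) is false at a.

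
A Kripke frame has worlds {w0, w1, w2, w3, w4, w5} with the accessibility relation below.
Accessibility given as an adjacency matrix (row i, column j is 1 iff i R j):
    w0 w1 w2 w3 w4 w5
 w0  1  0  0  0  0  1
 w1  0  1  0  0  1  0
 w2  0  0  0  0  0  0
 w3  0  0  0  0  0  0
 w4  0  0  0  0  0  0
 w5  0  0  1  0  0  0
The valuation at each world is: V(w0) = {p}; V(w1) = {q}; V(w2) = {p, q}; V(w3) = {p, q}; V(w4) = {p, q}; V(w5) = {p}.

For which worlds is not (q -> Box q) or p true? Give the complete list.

w0, w2, w3, w4, w5

Let φ = not (q -> Box q) or p. Evaluate φ at each world:
  w0 (successors {w0, w5}): φ is true.
  w1 (successors {w1, w4}): φ is false.
  w2 (successors ∅): φ is true.
  w3 (successors ∅): φ is true.
  w4 (successors ∅): φ is true.
  w5 (successors {w2}): φ is true.
For instance, at w5:
  At w5: not (q -> Box q) is false, p is true, so not (q -> Box q) or p is true.
    At w5: q -> Box q is true, so not (q -> Box q) is false.
      At w5: q is false, Box q is true, so q -> Box q is true.
Satisfying worlds: {w0, w2, w3, w4, w5}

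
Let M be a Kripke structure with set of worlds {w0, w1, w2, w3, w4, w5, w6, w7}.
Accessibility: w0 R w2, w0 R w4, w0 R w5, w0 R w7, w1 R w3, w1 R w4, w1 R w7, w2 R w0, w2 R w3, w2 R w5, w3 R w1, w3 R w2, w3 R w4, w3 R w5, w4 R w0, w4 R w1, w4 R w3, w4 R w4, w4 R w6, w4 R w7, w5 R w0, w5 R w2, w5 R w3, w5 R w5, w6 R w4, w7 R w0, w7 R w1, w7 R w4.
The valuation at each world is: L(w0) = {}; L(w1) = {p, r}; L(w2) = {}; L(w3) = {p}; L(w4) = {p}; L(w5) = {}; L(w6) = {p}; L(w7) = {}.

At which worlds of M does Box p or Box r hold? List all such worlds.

w6

Recall that Box ψ holds at a world iff ψ holds at every accessible world, and Dia ψ holds iff ψ holds at some accessible world.
Let φ = Box p or Box r. Evaluate φ at each world:
  w0 (successors {w2, w4, w5, w7}): φ is false.
  w1 (successors {w3, w4, w7}): φ is false.
  w2 (successors {w0, w3, w5}): φ is false.
  w3 (successors {w1, w2, w4, w5}): φ is false.
  w4 (successors {w0, w1, w3, w4, w6, w7}): φ is false.
  w5 (successors {w0, w2, w3, w5}): φ is false.
  w6 (successors {w4}): φ is true.
  w7 (successors {w0, w1, w4}): φ is false.
For instance, at w3:
  At w3: Box p is false, Box r is false, so Box p or Box r is false.
    At w3: Box p requires p at every successor {w1, w2, w4, w5}.
      p fails at w2, so Box p is false at w3.
    At w3: Box r requires r at every successor {w1, w2, w4, w5}.
      r fails at w2, so Box r is false at w3.
Satisfying worlds: {w6}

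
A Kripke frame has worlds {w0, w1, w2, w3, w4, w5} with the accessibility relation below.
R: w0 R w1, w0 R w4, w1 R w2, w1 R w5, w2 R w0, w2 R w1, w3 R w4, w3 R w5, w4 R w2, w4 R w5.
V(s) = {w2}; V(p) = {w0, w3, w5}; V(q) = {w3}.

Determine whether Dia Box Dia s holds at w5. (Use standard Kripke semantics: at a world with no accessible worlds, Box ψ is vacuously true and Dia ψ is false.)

At w5: no accessible worlds, so Dia Box Dia s is false.

No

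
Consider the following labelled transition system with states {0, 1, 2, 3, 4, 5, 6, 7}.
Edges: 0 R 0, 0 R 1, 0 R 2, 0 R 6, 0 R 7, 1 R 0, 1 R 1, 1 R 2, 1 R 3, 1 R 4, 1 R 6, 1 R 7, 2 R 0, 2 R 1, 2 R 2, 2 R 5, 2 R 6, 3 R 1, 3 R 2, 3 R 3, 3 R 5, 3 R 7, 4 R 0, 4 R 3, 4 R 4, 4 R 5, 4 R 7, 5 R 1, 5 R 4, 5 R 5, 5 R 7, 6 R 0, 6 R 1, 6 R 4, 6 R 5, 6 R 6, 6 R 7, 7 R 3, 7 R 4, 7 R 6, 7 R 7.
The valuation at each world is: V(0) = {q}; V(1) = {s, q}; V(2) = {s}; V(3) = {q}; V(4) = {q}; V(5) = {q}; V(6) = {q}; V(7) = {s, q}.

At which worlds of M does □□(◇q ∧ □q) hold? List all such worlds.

none

Let φ = □□(◇q ∧ □q). Evaluate φ at each world:
  0 (successors {0, 1, 2, 6, 7}): φ is false.
  1 (successors {0, 1, 2, 3, 4, 6, 7}): φ is false.
  2 (successors {0, 1, 2, 5, 6}): φ is false.
  3 (successors {1, 2, 3, 5, 7}): φ is false.
  4 (successors {0, 3, 4, 5, 7}): φ is false.
  5 (successors {1, 4, 5, 7}): φ is false.
  6 (successors {0, 1, 4, 5, 6, 7}): φ is false.
  7 (successors {3, 4, 6, 7}): φ is false.
For instance, at 3:
  At 3: □□(◇q ∧ □q) requires □(◇q ∧ □q) at every successor {1, 2, 3, 5, 7}.
    □(◇q ∧ □q) fails at 1, so □□(◇q ∧ □q) is false at 3.
      At 1: □(◇q ∧ □q) requires ◇q ∧ □q at every successor {0, 1, 2, 3, 4, 6, 7}.
        ◇q ∧ □q fails at 0, so □(◇q ∧ □q) is false at 1.
Satisfying worlds: none.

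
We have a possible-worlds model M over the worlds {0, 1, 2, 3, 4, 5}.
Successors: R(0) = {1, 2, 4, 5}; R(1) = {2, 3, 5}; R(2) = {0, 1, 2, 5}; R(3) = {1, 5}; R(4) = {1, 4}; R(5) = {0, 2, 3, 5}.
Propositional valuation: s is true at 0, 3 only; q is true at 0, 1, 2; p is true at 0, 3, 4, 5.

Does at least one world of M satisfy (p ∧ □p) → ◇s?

Let φ = (p ∧ □p) → ◇s. Evaluate φ at each world:
  0 (successors {1, 2, 4, 5}): φ is true.
  1 (successors {2, 3, 5}): φ is true.
  2 (successors {0, 1, 2, 5}): φ is true.
  3 (successors {1, 5}): φ is true.
  4 (successors {1, 4}): φ is true.
  5 (successors {0, 2, 3, 5}): φ is true.
Detail at 0 (witness):
  At 0: p ∧ □p is false, ◇s is false, so (p ∧ □p) → ◇s is true.
    At 0: p is true, □p is false, so p ∧ □p is false.
      At 0: □p requires p at every successor {1, 2, 4, 5}.
        p fails at 1, so □p is false at 0.
    At 0: ◇s requires s at some successor in {1, 2, 4, 5}.
      At 1: s is false.
      At 2: s is false.
      At 4: s is false.
      At 5: s is false.
    So ◇s is false at 0.

Yes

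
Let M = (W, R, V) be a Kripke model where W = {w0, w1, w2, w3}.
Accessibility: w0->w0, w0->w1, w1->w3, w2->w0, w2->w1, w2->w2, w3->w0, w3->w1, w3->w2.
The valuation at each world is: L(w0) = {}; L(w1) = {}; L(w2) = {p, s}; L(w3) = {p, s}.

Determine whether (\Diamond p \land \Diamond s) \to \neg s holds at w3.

Recall that \Diamond ψ holds at a world iff ψ holds at some accessible world.
At w3: \Diamond p \land \Diamond s is true, \neg s is false, so (\Diamond p \land \Diamond s) \to \neg s is false.
  At w3: \Diamond p is true, \Diamond s is true, so \Diamond p \land \Diamond s is true.
    At w3: \Diamond p requires p at some successor in {w0, w1, w2}.
      p holds at w2, so \Diamond p is true at w3.
    At w3: \Diamond s requires s at some successor in {w0, w1, w2}.
      s holds at w2, so \Diamond s is true at w3.

No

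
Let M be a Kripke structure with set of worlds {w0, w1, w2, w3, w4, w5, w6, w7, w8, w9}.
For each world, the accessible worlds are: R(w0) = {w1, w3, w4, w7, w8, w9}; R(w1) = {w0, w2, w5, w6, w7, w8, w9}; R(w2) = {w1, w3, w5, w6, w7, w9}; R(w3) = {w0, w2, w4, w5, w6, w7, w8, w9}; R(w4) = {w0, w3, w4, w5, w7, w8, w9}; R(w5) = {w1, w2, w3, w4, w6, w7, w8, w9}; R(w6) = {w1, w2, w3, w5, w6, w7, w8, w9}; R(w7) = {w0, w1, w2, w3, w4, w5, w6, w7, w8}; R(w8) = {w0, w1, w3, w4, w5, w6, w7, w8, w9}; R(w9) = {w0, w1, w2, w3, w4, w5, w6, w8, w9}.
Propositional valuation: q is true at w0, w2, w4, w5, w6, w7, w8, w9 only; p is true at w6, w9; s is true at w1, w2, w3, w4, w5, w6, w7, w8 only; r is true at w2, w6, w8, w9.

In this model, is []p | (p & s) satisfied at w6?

At w6: []p is false, p & s is true, so []p | (p & s) is true.
  At w6: []p requires p at every successor {w1, w2, w3, w5, w6, w7, w8, w9}.
    p fails at w1, so []p is false at w6.

Yes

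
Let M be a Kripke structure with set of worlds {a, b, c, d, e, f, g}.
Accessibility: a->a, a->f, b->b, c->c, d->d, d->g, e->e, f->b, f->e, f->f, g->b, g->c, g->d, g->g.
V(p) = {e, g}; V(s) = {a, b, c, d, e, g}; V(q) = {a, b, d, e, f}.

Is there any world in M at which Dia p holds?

Let φ = Dia p. Evaluate φ at each world:
  a (successors {a, f}): φ is false.
  b (successors {b}): φ is false.
  c (successors {c}): φ is false.
  d (successors {d, g}): φ is true.
  e (successors {e}): φ is true.
  f (successors {b, e, f}): φ is true.
  g (successors {b, c, d, g}): φ is true.
Detail at d (witness):
  At d: Dia p requires p at some successor in {d, g}.
    p holds at g, so Dia p is true at d.

Yes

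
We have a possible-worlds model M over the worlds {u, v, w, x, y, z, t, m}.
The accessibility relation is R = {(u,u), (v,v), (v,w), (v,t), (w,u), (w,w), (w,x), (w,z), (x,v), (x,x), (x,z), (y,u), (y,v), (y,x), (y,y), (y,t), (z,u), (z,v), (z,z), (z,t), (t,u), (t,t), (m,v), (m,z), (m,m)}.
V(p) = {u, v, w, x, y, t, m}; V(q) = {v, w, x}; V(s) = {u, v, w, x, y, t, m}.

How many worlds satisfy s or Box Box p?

7

Let φ = s or Box Box p. Evaluate φ at each world:
  u (successors {u}): φ is true.
  v (successors {v, w, t}): φ is true.
  w (successors {u, w, x, z}): φ is true.
  x (successors {v, x, z}): φ is true.
  y (successors {u, v, x, y, t}): φ is true.
  z (successors {u, v, z, t}): φ is false.
  t (successors {u, t}): φ is true.
  m (successors {v, z, m}): φ is true.
For instance, at u:
  At u: s is true, Box Box p is true, so s or Box Box p is true.
    At u: Box Box p requires Box p at every successor {u}.
      At u: Box p is true.
    So Box Box p is true at u.
Satisfying worlds: {u, v, w, x, y, t, m}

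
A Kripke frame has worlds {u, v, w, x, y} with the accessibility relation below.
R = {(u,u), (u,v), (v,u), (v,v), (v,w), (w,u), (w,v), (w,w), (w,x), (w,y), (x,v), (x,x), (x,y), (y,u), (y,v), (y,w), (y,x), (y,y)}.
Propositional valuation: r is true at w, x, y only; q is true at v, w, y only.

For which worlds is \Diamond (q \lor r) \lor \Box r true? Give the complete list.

u, v, w, x, y

Recall that \Box ψ holds at a world iff ψ holds at every accessible world, and \Diamond ψ holds iff ψ holds at some accessible world.
Let φ = \Diamond (q \lor r) \lor \Box r. Evaluate φ at each world:
  u (successors {u, v}): φ is true.
  v (successors {u, v, w}): φ is true.
  w (successors {u, v, w, x, y}): φ is true.
  x (successors {v, x, y}): φ is true.
  y (successors {u, v, w, x, y}): φ is true.
For instance, at y:
  At y: \Diamond (q \lor r) is true, \Box r is false, so \Diamond (q \lor r) \lor \Box r is true.
    At y: \Diamond (q \lor r) requires q \lor r at some successor in {u, v, w, x, y}.
      q \lor r holds at v, so \Diamond (q \lor r) is true at y.
    At y: \Box r requires r at every successor {u, v, w, x, y}.
      r fails at u, so \Box r is false at y.
Satisfying worlds: {u, v, w, x, y}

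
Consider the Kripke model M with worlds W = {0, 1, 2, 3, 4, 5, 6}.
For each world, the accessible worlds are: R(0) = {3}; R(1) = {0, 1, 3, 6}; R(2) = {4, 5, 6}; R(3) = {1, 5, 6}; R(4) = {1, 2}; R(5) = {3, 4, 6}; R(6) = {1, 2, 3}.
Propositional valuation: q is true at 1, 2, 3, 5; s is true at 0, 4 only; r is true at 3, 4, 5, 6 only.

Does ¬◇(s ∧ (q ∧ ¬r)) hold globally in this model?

Let φ = ¬◇(s ∧ (q ∧ ¬r)). Evaluate φ at each world:
  0 (successors {3}): φ is true.
  1 (successors {0, 1, 3, 6}): φ is true.
  2 (successors {4, 5, 6}): φ is true.
  3 (successors {1, 5, 6}): φ is true.
  4 (successors {1, 2}): φ is true.
  5 (successors {3, 4, 6}): φ is true.
  6 (successors {1, 2, 3}): φ is true.
For instance, at 6:
  At 6: ◇(s ∧ (q ∧ ¬r)) is false, so ¬◇(s ∧ (q ∧ ¬r)) is true.
    At 6: ◇(s ∧ (q ∧ ¬r)) requires s ∧ (q ∧ ¬r) at some successor in {1, 2, 3}.
      At 1: s ∧ (q ∧ ¬r) is false.
      At 2: s ∧ (q ∧ ¬r) is false.
      At 3: s ∧ (q ∧ ¬r) is false.
    So ◇(s ∧ (q ∧ ¬r)) is false at 6.

Yes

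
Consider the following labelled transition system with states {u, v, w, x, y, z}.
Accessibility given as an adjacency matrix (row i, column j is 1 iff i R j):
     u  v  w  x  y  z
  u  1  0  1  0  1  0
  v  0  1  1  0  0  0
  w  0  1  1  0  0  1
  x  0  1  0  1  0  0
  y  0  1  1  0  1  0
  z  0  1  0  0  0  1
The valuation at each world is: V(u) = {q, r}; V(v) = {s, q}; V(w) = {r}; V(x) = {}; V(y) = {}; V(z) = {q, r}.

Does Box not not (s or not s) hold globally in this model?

Let φ = Box not not (s or not s). Evaluate φ at each world:
  u (successors {u, w, y}): φ is true.
  v (successors {v, w}): φ is true.
  w (successors {v, w, z}): φ is true.
  x (successors {v, x}): φ is true.
  y (successors {v, w, y}): φ is true.
  z (successors {v, z}): φ is true.
For instance, at w:
  At w: Box not not (s or not s) requires not not (s or not s) at every successor {v, w, z}.
    At v: not not (s or not s) is true.
    At w: not not (s or not s) is true.
    At z: not not (s or not s) is true.
  So Box not not (s or not s) is true at w.

Yes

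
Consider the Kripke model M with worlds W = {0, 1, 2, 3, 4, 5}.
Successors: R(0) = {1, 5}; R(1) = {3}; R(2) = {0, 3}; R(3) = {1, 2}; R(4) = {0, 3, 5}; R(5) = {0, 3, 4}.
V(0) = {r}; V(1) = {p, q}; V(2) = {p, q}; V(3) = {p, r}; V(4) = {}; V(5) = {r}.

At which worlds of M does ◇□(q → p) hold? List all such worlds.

Let φ = ◇□(q → p). Evaluate φ at each world:
  0 (successors {1, 5}): φ is true.
  1 (successors {3}): φ is true.
  2 (successors {0, 3}): φ is true.
  3 (successors {1, 2}): φ is true.
  4 (successors {0, 3, 5}): φ is true.
  5 (successors {0, 3, 4}): φ is true.
For instance, at 0:
  At 0: ◇□(q → p) requires □(q → p) at some successor in {1, 5}.
    □(q → p) holds at 1, so ◇□(q → p) is true at 0.
      At 1: □(q → p) requires q → p at every successor {3}.
        At 3: q → p is true.
      So □(q → p) is true at 1.
Satisfying worlds: {0, 1, 2, 3, 4, 5}

0, 1, 2, 3, 4, 5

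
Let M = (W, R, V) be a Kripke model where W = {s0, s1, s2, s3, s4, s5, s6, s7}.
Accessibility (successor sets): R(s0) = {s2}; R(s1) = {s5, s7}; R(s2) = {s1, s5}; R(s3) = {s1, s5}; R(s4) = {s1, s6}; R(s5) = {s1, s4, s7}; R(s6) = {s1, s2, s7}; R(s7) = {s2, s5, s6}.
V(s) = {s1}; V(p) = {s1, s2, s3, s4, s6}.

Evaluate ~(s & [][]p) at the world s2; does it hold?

Yes

At s2: s & [][]p is false, so ~(s & [][]p) is true.
  At s2: s is false, [][]p is false, so s & [][]p is false.
    At s2: [][]p requires []p at every successor {s1, s5}.
      []p fails at s1, so [][]p is false at s2.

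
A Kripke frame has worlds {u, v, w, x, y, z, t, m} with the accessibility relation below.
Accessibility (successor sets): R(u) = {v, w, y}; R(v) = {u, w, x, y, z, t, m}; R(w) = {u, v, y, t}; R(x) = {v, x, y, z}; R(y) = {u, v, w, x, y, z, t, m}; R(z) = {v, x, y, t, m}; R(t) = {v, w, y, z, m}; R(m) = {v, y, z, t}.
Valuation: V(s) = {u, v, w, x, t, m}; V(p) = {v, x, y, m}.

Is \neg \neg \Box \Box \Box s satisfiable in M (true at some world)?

No

Let φ = \neg \neg \Box \Box \Box s. Evaluate φ at each world:
  u (successors {v, w, y}): φ is false.
  v (successors {u, w, x, y, z, t, m}): φ is false.
  w (successors {u, v, y, t}): φ is false.
  x (successors {v, x, y, z}): φ is false.
  y (successors {u, v, w, x, y, z, t, m}): φ is false.
  z (successors {v, x, y, t, m}): φ is false.
  t (successors {v, w, y, z, m}): φ is false.
  m (successors {v, y, z, t}): φ is false.
For instance, at v:
  At v: \neg \Box \Box \Box s is true, so \neg \neg \Box \Box \Box s is false.
    At v: \Box \Box \Box s is false, so \neg \Box \Box \Box s is true.
      At v: \Box \Box \Box s requires \Box \Box s at every successor {u, w, x, y, z, t, m}.
        \Box \Box s fails at u, so \Box \Box \Box s is false at v.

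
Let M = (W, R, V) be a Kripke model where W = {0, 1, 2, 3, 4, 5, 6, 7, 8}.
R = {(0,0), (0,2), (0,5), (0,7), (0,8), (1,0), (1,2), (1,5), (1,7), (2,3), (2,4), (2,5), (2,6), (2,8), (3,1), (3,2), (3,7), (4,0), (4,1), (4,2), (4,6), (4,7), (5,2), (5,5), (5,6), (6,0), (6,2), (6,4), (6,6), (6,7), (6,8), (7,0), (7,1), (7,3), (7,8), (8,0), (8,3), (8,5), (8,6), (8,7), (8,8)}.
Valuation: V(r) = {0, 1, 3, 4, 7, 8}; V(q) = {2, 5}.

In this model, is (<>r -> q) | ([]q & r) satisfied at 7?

No

At 7: <>r -> q is false, []q & r is false, so (<>r -> q) | ([]q & r) is false.
  At 7: <>r is true, q is false, so <>r -> q is false.
    At 7: <>r requires r at some successor in {0, 1, 3, 8}.
      r holds at 0, so <>r is true at 7.
  At 7: []q is false, r is true, so []q & r is false.
    At 7: []q requires q at every successor {0, 1, 3, 8}.
      q fails at 0, so []q is false at 7.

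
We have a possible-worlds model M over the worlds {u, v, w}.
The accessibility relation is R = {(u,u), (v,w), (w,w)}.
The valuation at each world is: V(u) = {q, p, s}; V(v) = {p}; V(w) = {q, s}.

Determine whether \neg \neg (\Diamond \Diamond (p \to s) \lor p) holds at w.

At w: \neg (\Diamond \Diamond (p \to s) \lor p) is false, so \neg \neg (\Diamond \Diamond (p \to s) \lor p) is true.
  At w: \Diamond \Diamond (p \to s) \lor p is true, so \neg (\Diamond \Diamond (p \to s) \lor p) is false.
    At w: \Diamond \Diamond (p \to s) is true, p is false, so \Diamond \Diamond (p \to s) \lor p is true.
      At w: \Diamond \Diamond (p \to s) requires \Diamond (p \to s) at some successor in {w}.
        \Diamond (p \to s) holds at w, so \Diamond \Diamond (p \to s) is true at w.

Yes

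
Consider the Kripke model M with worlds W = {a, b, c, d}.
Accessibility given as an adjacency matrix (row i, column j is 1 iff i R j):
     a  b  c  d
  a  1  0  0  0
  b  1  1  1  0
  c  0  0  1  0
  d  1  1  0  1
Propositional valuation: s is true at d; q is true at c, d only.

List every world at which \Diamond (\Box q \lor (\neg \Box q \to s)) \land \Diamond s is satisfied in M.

Let φ = \Diamond (\Box q \lor (\neg \Box q \to s)) \land \Diamond s. Evaluate φ at each world:
  a (successors {a}): φ is false.
  b (successors {a, b, c}): φ is false.
  c (successors {c}): φ is false.
  d (successors {a, b, d}): φ is true.
For instance, at b:
  At b: \Diamond (\Box q \lor (\neg \Box q \to s)) is true, \Diamond s is false, so \Diamond (\Box q \lor (\neg \Box q \to s)) \land \Diamond s is false.
    At b: \Diamond (\Box q \lor (\neg \Box q \to s)) requires \Box q \lor (\neg \Box q \to s) at some successor in {a, b, c}.
      \Box q \lor (\neg \Box q \to s) holds at c, so \Diamond (\Box q \lor (\neg \Box q \to s)) is true at b.
    At b: \Diamond s requires s at some successor in {a, b, c}.
      At a: s is false.
      At b: s is false.
      At c: s is false.
    So \Diamond s is false at b.
Satisfying worlds: {d}

d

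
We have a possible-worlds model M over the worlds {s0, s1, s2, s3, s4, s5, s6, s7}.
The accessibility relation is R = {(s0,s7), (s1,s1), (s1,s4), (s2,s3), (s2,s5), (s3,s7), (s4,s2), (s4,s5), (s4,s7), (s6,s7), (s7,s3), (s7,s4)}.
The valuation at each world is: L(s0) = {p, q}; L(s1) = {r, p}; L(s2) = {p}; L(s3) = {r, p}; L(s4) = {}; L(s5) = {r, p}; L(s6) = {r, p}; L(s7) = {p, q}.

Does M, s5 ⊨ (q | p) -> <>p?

No

Recall that <>ψ holds at a world iff ψ holds at some accessible world.
At s5: q | p is true, <>p is false, so (q | p) -> <>p is false.
  At s5: no accessible worlds, so <>p is false.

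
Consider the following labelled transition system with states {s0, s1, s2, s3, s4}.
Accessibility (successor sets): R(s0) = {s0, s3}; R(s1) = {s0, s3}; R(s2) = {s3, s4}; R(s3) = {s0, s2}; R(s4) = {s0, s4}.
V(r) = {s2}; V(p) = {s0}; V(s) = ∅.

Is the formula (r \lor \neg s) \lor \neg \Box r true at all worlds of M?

Recall that \Box ψ holds at a world iff ψ holds at every accessible world, and \Diamond ψ holds iff ψ holds at some accessible world.
Let φ = (r \lor \neg s) \lor \neg \Box r. Evaluate φ at each world:
  s0 (successors {s0, s3}): φ is true.
  s1 (successors {s0, s3}): φ is true.
  s2 (successors {s3, s4}): φ is true.
  s3 (successors {s0, s2}): φ is true.
  s4 (successors {s0, s4}): φ is true.
For instance, at s2:
  At s2: r \lor \neg s is true, \neg \Box r is true, so (r \lor \neg s) \lor \neg \Box r is true.
    At s2: \Box r is false, so \neg \Box r is true.
      At s2: \Box r requires r at every successor {s3, s4}.
        r fails at s3, so \Box r is false at s2.

Yes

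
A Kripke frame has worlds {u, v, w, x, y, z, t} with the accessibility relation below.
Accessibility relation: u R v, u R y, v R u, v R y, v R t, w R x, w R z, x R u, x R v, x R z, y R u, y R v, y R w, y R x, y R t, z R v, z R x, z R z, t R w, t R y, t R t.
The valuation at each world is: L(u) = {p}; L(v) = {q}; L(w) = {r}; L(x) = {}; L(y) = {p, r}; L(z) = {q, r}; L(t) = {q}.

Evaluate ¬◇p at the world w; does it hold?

At w: ◇p is false, so ¬◇p is true.
  At w: ◇p requires p at some successor in {x, z}.
    At x: p is false.
    At z: p is false.
  So ◇p is false at w.

Yes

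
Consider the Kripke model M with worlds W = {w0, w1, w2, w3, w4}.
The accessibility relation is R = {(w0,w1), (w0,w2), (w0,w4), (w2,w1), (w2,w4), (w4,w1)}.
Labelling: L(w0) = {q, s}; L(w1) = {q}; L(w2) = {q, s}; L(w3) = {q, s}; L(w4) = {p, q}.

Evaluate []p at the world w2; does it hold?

At w2: []p requires p at every successor {w1, w4}.
  p fails at w1, so []p is false at w2.

No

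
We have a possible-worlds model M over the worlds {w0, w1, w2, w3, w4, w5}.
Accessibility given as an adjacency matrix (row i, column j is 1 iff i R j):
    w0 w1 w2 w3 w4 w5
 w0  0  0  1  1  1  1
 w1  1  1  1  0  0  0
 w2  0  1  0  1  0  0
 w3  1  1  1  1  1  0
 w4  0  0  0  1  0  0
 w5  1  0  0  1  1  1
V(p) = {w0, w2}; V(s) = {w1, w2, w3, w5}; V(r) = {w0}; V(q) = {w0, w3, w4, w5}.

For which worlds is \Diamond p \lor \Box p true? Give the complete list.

w0, w1, w3, w5

Let φ = \Diamond p \lor \Box p. Evaluate φ at each world:
  w0 (successors {w2, w3, w4, w5}): φ is true.
  w1 (successors {w0, w1, w2}): φ is true.
  w2 (successors {w1, w3}): φ is false.
  w3 (successors {w0, w1, w2, w3, w4}): φ is true.
  w4 (successors {w3}): φ is false.
  w5 (successors {w0, w3, w4, w5}): φ is true.
For instance, at w3:
  At w3: \Diamond p is true, \Box p is false, so \Diamond p \lor \Box p is true.
    At w3: \Diamond p requires p at some successor in {w0, w1, w2, w3, w4}.
      p holds at w0, so \Diamond p is true at w3.
    At w3: \Box p requires p at every successor {w0, w1, w2, w3, w4}.
      p fails at w1, so \Box p is false at w3.
Satisfying worlds: {w0, w1, w3, w5}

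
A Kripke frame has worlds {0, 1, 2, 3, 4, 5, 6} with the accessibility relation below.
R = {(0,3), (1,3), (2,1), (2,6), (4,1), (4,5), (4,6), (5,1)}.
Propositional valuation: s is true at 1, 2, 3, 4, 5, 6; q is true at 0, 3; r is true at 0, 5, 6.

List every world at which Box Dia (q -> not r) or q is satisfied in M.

0, 3, 5, 6

Recall that Box ψ holds at a world iff ψ holds at every accessible world, and Dia ψ holds iff ψ holds at some accessible world.
Let φ = Box Dia (q -> not r) or q. Evaluate φ at each world:
  0 (successors {3}): φ is true.
  1 (successors {3}): φ is false.
  2 (successors {1, 6}): φ is false.
  3 (successors ∅): φ is true.
  4 (successors {1, 5, 6}): φ is false.
  5 (successors {1}): φ is true.
  6 (successors ∅): φ is true.
For instance, at 4:
  At 4: Box Dia (q -> not r) is false, q is false, so Box Dia (q -> not r) or q is false.
    At 4: Box Dia (q -> not r) requires Dia (q -> not r) at every successor {1, 5, 6}.
      Dia (q -> not r) fails at 6, so Box Dia (q -> not r) is false at 4.
Satisfying worlds: {0, 3, 5, 6}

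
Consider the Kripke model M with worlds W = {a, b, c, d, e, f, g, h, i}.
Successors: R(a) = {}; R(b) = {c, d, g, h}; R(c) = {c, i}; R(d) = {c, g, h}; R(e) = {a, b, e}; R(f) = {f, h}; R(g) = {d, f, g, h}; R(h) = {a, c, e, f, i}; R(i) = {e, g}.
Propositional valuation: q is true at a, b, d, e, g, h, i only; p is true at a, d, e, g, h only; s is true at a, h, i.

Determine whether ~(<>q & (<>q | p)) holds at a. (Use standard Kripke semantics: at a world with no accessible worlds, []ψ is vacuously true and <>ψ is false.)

Recall that <>ψ holds at a world iff ψ holds at some accessible world.
At a: <>q & (<>q | p) is false, so ~(<>q & (<>q | p)) is true.
  At a: <>q is false, <>q | p is true, so <>q & (<>q | p) is false.
    At a: no accessible worlds, so <>q is false.
    At a: <>q is false, p is true, so <>q | p is true.
      At a: no accessible worlds, so <>q is false.

Yes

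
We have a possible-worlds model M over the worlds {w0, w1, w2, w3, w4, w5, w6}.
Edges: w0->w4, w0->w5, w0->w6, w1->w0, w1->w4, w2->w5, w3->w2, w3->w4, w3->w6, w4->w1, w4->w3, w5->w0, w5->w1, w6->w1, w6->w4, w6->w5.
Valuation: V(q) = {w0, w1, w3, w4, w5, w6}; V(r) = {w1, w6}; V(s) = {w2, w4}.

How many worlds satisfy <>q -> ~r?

Recall that <>ψ holds at a world iff ψ holds at some accessible world.
Let φ = <>q -> ~r. Evaluate φ at each world:
  w0 (successors {w4, w5, w6}): φ is true.
  w1 (successors {w0, w4}): φ is false.
  w2 (successors {w5}): φ is true.
  w3 (successors {w2, w4, w6}): φ is true.
  w4 (successors {w1, w3}): φ is true.
  w5 (successors {w0, w1}): φ is true.
  w6 (successors {w1, w4, w5}): φ is false.
For instance, at w0:
  At w0: <>q is true, ~r is true, so <>q -> ~r is true.
    At w0: <>q requires q at some successor in {w4, w5, w6}.
      q holds at w4, so <>q is true at w0.
Satisfying worlds: {w0, w2, w3, w4, w5}

5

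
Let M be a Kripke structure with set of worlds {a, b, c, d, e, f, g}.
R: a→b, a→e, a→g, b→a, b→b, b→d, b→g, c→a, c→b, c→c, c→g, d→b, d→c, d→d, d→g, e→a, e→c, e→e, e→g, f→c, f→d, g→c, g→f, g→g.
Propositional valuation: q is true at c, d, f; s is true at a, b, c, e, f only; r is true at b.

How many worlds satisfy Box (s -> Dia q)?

Let φ = Box (s -> Dia q). Evaluate φ at each world:
  a (successors {b, e, g}): φ is true.
  b (successors {a, b, d, g}): φ is false.
  c (successors {a, b, c, g}): φ is false.
  d (successors {b, c, d, g}): φ is true.
  e (successors {a, c, e, g}): φ is false.
  f (successors {c, d}): φ is true.
  g (successors {c, f, g}): φ is true.
For instance, at f:
  At f: Box (s -> Dia q) requires s -> Dia q at every successor {c, d}.
      At c: s is true, Dia q is true, so s -> Dia q is true.
      At d: s is false, Dia q is true, so s -> Dia q is true.
  So Box (s -> Dia q) is true at f.
Satisfying worlds: {a, d, f, g}

4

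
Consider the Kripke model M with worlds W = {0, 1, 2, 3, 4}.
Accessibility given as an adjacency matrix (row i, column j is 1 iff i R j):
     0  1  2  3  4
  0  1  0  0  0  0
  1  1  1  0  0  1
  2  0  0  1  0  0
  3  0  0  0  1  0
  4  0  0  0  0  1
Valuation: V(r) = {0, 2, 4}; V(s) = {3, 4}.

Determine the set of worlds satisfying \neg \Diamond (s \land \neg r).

Let φ = \neg \Diamond (s \land \neg r). Evaluate φ at each world:
  0 (successors {0}): φ is true.
  1 (successors {0, 1, 4}): φ is true.
  2 (successors {2}): φ is true.
  3 (successors {3}): φ is false.
  4 (successors {4}): φ is true.
For instance, at 4:
  At 4: \Diamond (s \land \neg r) is false, so \neg \Diamond (s \land \neg r) is true.
    At 4: \Diamond (s \land \neg r) requires s \land \neg r at some successor in {4}.
      At 4: s \land \neg r is false.
    So \Diamond (s \land \neg r) is false at 4.
Satisfying worlds: {0, 1, 2, 4}

0, 1, 2, 4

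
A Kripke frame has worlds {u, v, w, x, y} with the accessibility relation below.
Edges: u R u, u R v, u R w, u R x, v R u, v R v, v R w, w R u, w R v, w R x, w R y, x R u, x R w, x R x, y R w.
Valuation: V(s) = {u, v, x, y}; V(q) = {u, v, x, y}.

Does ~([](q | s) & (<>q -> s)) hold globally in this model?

Yes

Let φ = ~([](q | s) & (<>q -> s)). Evaluate φ at each world:
  u (successors {u, v, w, x}): φ is true.
  v (successors {u, v, w}): φ is true.
  w (successors {u, v, x, y}): φ is true.
  x (successors {u, w, x}): φ is true.
  y (successors {w}): φ is true.
For instance, at x:
  At x: [](q | s) & (<>q -> s) is false, so ~([](q | s) & (<>q -> s)) is true.
    At x: [](q | s) is false, <>q -> s is true, so [](q | s) & (<>q -> s) is false.
      At x: [](q | s) requires q | s at every successor {u, w, x}.
        q | s fails at w, so [](q | s) is false at x.
      At x: <>q is true, s is true, so <>q -> s is true.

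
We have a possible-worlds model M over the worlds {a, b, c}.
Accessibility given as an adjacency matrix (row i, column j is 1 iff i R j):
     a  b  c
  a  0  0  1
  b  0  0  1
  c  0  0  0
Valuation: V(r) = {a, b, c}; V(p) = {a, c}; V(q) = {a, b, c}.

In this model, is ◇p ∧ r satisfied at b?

At b: ◇p is true, r is true, so ◇p ∧ r is true.
  At b: ◇p requires p at some successor in {c}.
    p holds at c, so ◇p is true at b.

Yes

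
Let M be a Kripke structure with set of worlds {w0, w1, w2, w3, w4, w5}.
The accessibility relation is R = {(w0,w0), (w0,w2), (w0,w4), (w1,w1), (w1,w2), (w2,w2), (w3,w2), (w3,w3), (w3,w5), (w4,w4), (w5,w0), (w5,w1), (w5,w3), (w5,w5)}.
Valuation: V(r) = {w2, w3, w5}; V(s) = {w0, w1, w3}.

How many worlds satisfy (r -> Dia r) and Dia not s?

6

Recall that Dia ψ holds at a world iff ψ holds at some accessible world.
Let φ = (r -> Dia r) and Dia not s. Evaluate φ at each world:
  w0 (successors {w0, w2, w4}): φ is true.
  w1 (successors {w1, w2}): φ is true.
  w2 (successors {w2}): φ is true.
  w3 (successors {w2, w3, w5}): φ is true.
  w4 (successors {w4}): φ is true.
  w5 (successors {w0, w1, w3, w5}): φ is true.
For instance, at w1:
  At w1: r -> Dia r is true, Dia not s is true, so (r -> Dia r) and Dia not s is true.
    At w1: r is false, Dia r is true, so r -> Dia r is true.
      At w1: Dia r requires r at some successor in {w1, w2}.
        r holds at w2, so Dia r is true at w1.
    At w1: Dia not s requires not s at some successor in {w1, w2}.
      not s holds at w2, so Dia not s is true at w1.
Satisfying worlds: {w0, w1, w2, w3, w4, w5}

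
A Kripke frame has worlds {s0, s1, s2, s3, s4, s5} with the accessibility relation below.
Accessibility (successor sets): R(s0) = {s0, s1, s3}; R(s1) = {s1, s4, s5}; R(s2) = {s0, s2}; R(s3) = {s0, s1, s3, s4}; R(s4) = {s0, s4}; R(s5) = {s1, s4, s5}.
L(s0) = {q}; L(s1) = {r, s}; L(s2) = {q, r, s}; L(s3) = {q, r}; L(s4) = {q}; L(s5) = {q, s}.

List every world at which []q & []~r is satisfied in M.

s4

Let φ = []q & []~r. Evaluate φ at each world:
  s0 (successors {s0, s1, s3}): φ is false.
  s1 (successors {s1, s4, s5}): φ is false.
  s2 (successors {s0, s2}): φ is false.
  s3 (successors {s0, s1, s3, s4}): φ is false.
  s4 (successors {s0, s4}): φ is true.
  s5 (successors {s1, s4, s5}): φ is false.
For instance, at s0:
  At s0: []q is false, []~r is false, so []q & []~r is false.
    At s0: []q requires q at every successor {s0, s1, s3}.
      q fails at s1, so []q is false at s0.
    At s0: []~r requires ~r at every successor {s0, s1, s3}.
      ~r fails at s1, so []~r is false at s0.
Satisfying worlds: {s4}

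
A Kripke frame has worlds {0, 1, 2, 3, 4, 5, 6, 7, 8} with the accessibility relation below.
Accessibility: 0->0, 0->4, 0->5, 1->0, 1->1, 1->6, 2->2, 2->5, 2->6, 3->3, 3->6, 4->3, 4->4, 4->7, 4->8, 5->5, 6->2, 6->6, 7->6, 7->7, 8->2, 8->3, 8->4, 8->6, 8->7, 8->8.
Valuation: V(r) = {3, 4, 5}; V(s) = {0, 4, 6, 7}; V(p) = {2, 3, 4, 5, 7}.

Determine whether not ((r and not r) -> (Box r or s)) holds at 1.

Recall that Box ψ holds at a world iff ψ holds at every accessible world, and Dia ψ holds iff ψ holds at some accessible world.
At 1: (r and not r) -> (Box r or s) is true, so not ((r and not r) -> (Box r or s)) is false.
  At 1: r and not r is false, Box r or s is false, so (r and not r) -> (Box r or s) is true.
    At 1: Box r is false, s is false, so Box r or s is false.
      At 1: Box r requires r at every successor {0, 1, 6}.
        r fails at 0, so Box r is false at 1.

No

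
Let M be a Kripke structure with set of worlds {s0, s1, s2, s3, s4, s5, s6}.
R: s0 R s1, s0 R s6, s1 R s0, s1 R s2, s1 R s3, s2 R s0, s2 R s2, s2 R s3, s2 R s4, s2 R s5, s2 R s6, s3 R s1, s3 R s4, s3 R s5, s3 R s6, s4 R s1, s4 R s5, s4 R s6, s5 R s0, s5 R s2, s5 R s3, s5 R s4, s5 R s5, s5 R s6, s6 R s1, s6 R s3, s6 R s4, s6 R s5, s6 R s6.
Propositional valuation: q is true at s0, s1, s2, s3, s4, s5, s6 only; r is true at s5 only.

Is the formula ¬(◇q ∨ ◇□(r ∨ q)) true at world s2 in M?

No

At s2: ◇q ∨ ◇□(r ∨ q) is true, so ¬(◇q ∨ ◇□(r ∨ q)) is false.
  At s2: ◇q is true, ◇□(r ∨ q) is true, so ◇q ∨ ◇□(r ∨ q) is true.
    At s2: ◇q requires q at some successor in {s0, s2, s3, s4, s5, s6}.
      q holds at s0, so ◇q is true at s2.
    At s2: ◇□(r ∨ q) requires □(r ∨ q) at some successor in {s0, s2, s3, s4, s5, s6}.
      □(r ∨ q) holds at s0, so ◇□(r ∨ q) is true at s2.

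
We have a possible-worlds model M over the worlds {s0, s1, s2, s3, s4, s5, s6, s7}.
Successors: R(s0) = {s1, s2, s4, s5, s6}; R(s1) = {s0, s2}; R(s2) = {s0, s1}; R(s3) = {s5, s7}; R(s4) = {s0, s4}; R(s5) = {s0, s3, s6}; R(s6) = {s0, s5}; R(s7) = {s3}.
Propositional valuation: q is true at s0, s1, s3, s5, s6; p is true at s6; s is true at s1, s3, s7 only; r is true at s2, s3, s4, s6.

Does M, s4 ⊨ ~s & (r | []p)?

Yes

Recall that []ψ holds at a world iff ψ holds at every accessible world, and <>ψ holds iff ψ holds at some accessible world.
At s4: ~s is true, r | []p is true, so ~s & (r | []p) is true.
  At s4: r is true, []p is false, so r | []p is true.
    At s4: []p requires p at every successor {s0, s4}.
      p fails at s0, so []p is false at s4.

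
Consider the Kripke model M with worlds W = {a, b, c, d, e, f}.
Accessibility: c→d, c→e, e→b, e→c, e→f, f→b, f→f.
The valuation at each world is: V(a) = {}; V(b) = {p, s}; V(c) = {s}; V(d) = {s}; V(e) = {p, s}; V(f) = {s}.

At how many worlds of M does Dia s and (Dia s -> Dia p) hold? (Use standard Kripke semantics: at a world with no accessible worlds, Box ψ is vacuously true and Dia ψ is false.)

3

Let φ = Dia s and (Dia s -> Dia p). Evaluate φ at each world:
  a (successors ∅): φ is false.
  b (successors ∅): φ is false.
  c (successors {d, e}): φ is true.
  d (successors ∅): φ is false.
  e (successors {b, c, f}): φ is true.
  f (successors {b, f}): φ is true.
For instance, at c:
  At c: Dia s is true, Dia s -> Dia p is true, so Dia s and (Dia s -> Dia p) is true.
    At c: Dia s requires s at some successor in {d, e}.
      s holds at d, so Dia s is true at c.
    At c: Dia s is true, Dia p is true, so Dia s -> Dia p is true.
      At c: Dia s requires s at some successor in {d, e}.
        s holds at d, so Dia s is true at c.
      At c: Dia p requires p at some successor in {d, e}.
        p holds at e, so Dia p is true at c.
Satisfying worlds: {c, e, f}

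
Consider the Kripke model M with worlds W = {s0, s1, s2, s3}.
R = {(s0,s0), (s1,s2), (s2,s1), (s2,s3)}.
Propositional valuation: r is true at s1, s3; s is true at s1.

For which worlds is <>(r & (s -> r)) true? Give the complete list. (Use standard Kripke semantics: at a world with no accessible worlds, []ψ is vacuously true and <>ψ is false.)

s2

Let φ = <>(r & (s -> r)). Evaluate φ at each world:
  s0 (successors {s0}): φ is false.
  s1 (successors {s2}): φ is false.
  s2 (successors {s1, s3}): φ is true.
  s3 (successors ∅): φ is false.
For instance, at s2:
  At s2: <>(r & (s -> r)) requires r & (s -> r) at some successor in {s1, s3}.
    r & (s -> r) holds at s1, so <>(r & (s -> r)) is true at s2.
Satisfying worlds: {s2}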